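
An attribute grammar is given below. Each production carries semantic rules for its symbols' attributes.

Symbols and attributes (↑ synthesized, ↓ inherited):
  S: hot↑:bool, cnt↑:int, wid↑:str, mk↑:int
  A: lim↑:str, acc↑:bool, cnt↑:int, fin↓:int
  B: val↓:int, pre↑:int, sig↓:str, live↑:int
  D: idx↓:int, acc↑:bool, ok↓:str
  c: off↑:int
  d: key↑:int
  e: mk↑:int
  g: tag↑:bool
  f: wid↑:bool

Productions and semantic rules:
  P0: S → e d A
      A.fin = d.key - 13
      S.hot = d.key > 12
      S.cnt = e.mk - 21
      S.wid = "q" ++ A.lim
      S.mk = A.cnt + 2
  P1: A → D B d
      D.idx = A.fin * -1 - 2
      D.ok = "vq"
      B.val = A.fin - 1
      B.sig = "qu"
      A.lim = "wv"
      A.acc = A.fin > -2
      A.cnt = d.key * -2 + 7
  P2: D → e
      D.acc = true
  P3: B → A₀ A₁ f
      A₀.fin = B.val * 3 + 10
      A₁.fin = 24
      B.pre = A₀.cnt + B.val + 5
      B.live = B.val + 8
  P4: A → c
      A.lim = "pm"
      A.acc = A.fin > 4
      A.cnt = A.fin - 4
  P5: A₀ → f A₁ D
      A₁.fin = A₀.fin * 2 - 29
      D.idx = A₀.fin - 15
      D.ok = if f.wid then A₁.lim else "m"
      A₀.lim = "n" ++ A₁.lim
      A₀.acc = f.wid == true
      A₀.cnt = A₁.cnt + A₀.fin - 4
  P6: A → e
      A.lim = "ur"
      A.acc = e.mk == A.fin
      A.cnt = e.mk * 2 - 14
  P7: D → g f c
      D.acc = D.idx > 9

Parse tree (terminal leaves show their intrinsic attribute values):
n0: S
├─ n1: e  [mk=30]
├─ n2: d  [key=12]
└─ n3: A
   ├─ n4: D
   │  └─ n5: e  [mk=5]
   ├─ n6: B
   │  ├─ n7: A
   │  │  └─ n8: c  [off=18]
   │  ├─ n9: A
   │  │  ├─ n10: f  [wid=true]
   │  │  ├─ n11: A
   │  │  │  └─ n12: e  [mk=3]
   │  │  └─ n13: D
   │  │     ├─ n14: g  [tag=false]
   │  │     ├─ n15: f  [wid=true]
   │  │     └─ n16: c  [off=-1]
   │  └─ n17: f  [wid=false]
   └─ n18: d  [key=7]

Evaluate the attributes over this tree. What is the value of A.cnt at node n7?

1. n1.mk = 30  [terminal]
2. n2.key = 12  [terminal]
3. n3.fin = -1  [d.key - 13]
4. n4.idx = -1  [A.fin * -1 - 2]
5. n4.ok = "vq"  ["vq"]
6. n5.mk = 5  [terminal]
7. n4.acc = true  [true]
8. n6.val = -2  [A.fin - 1]
9. n6.sig = "qu"  ["qu"]
10. n7.fin = 4  [B.val * 3 + 10]
11. n8.off = 18  [terminal]
12. n7.lim = "pm"  ["pm"]
13. n7.acc = false  [A.fin > 4]
14. n7.cnt = 0  [A.fin - 4]
15. n9.fin = 24  [24]
16. n10.wid = true  [terminal]
17. n11.fin = 19  [A₀.fin * 2 - 29]
18. n12.mk = 3  [terminal]
19. n11.lim = "ur"  ["ur"]
20. n11.acc = false  [e.mk == A.fin]
21. n11.cnt = -8  [e.mk * 2 - 14]
22. n13.idx = 9  [A₀.fin - 15]
23. n13.ok = "ur"  [if f.wid then A₁.lim else "m"]
24. n14.tag = false  [terminal]
25. n15.wid = true  [terminal]
26. n16.off = -1  [terminal]
27. n13.acc = false  [D.idx > 9]
28. n9.lim = "nur"  ["n" ++ A₁.lim]
29. n9.acc = true  [f.wid == true]
30. n9.cnt = 12  [A₁.cnt + A₀.fin - 4]
31. n17.wid = false  [terminal]
32. n6.pre = 3  [A₀.cnt + B.val + 5]
33. n6.live = 6  [B.val + 8]
34. n18.key = 7  [terminal]
35. n3.lim = "wv"  ["wv"]
36. n3.acc = true  [A.fin > -2]
37. n3.cnt = -7  [d.key * -2 + 7]
38. n0.hot = false  [d.key > 12]
39. n0.cnt = 9  [e.mk - 21]
40. n0.wid = "qwv"  ["q" ++ A.lim]
41. n0.mk = -5  [A.cnt + 2]

0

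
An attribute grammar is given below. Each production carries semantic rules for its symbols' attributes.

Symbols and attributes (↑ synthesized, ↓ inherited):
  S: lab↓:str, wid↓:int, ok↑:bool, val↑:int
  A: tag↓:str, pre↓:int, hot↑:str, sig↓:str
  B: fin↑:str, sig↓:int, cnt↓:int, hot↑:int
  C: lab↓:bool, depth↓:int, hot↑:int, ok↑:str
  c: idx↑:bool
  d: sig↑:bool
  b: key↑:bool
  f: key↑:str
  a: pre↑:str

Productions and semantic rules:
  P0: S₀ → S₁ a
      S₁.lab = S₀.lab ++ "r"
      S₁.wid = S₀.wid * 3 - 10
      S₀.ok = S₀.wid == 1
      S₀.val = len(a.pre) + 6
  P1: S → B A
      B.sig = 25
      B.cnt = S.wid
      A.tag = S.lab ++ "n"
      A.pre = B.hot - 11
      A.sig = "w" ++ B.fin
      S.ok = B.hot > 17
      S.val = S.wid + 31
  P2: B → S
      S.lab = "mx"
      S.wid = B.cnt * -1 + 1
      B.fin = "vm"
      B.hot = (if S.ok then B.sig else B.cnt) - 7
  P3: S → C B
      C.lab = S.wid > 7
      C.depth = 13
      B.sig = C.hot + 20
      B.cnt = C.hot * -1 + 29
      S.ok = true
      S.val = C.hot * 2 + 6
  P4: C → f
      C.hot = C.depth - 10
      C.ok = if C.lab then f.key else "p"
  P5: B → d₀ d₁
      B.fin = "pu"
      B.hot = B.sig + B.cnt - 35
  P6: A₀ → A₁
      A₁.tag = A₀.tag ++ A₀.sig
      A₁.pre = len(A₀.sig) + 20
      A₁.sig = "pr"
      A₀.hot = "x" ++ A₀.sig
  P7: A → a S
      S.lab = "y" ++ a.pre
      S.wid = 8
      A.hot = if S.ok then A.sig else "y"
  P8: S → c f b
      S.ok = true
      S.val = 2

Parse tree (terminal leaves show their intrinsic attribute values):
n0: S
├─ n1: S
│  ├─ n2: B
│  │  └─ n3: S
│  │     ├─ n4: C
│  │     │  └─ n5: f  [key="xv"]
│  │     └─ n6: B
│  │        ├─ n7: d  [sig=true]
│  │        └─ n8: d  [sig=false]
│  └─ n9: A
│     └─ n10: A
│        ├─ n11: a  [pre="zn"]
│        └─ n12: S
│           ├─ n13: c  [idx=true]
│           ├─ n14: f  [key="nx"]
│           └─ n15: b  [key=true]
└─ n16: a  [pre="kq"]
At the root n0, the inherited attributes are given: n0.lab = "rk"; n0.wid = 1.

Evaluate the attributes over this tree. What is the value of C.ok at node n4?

1. n0.lab = "rk"  [given at root]
2. n0.wid = 1  [given at root]
3. n1.lab = "rkr"  [S₀.lab ++ "r"]
4. n1.wid = -7  [S₀.wid * 3 - 10]
5. n2.sig = 25  [25]
6. n2.cnt = -7  [S.wid]
7. n3.lab = "mx"  ["mx"]
8. n3.wid = 8  [B.cnt * -1 + 1]
9. n4.lab = true  [S.wid > 7]
10. n4.depth = 13  [13]
11. n5.key = "xv"  [terminal]
12. n4.hot = 3  [C.depth - 10]
13. n4.ok = "xv"  [if C.lab then f.key else "p"]
14. n6.sig = 23  [C.hot + 20]
15. n6.cnt = 26  [C.hot * -1 + 29]
16. n7.sig = true  [terminal]
17. n8.sig = false  [terminal]
18. n6.fin = "pu"  ["pu"]
19. n6.hot = 14  [B.sig + B.cnt - 35]
20. n3.ok = true  [true]
21. n3.val = 12  [C.hot * 2 + 6]
22. n2.fin = "vm"  ["vm"]
23. n2.hot = 18  [(if S.ok then B.sig else B.cnt) - 7]
24. n9.tag = "rkrn"  [S.lab ++ "n"]
25. n9.pre = 7  [B.hot - 11]
26. n9.sig = "wvm"  ["w" ++ B.fin]
27. n10.tag = "rkrnwvm"  [A₀.tag ++ A₀.sig]
28. n10.pre = 23  [len(A₀.sig) + 20]
29. n10.sig = "pr"  ["pr"]
30. n11.pre = "zn"  [terminal]
31. n12.lab = "yzn"  ["y" ++ a.pre]
32. n12.wid = 8  [8]
33. n13.idx = true  [terminal]
34. n14.key = "nx"  [terminal]
35. n15.key = true  [terminal]
36. n12.ok = true  [true]
37. n12.val = 2  [2]
38. n10.hot = "pr"  [if S.ok then A.sig else "y"]
39. n9.hot = "xwvm"  ["x" ++ A₀.sig]
40. n1.ok = true  [B.hot > 17]
41. n1.val = 24  [S.wid + 31]
42. n16.pre = "kq"  [terminal]
43. n0.ok = true  [S₀.wid == 1]
44. n0.val = 8  [len(a.pre) + 6]

"xv"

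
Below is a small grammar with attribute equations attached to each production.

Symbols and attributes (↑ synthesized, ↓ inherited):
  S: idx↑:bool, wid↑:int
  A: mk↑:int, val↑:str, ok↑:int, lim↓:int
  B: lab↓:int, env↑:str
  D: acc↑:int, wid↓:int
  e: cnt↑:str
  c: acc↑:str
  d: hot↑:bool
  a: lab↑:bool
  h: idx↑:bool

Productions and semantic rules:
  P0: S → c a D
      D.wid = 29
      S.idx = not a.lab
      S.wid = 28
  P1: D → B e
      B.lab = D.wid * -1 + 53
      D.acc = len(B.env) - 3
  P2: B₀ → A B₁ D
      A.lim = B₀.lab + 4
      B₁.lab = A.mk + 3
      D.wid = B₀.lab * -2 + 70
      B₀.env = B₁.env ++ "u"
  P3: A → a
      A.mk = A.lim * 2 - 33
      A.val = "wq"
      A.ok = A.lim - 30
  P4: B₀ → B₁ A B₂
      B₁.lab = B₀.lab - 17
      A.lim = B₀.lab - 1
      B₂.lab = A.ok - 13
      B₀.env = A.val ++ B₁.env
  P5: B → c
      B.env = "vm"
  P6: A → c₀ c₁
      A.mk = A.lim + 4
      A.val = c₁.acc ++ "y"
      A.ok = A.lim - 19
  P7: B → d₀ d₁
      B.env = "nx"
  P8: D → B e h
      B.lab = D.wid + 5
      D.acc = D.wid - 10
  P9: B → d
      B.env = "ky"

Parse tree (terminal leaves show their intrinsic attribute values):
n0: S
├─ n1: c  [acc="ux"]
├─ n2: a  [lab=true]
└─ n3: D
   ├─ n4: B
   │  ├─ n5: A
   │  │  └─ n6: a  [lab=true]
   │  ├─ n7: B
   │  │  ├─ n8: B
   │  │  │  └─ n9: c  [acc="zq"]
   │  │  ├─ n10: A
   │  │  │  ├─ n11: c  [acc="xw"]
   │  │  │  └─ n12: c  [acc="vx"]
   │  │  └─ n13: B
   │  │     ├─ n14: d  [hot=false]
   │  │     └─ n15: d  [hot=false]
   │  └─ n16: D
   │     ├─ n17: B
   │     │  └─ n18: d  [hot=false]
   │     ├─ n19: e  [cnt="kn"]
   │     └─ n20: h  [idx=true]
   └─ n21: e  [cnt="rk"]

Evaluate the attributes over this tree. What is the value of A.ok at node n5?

-2

1. n1.acc = "ux"  [terminal]
2. n2.lab = true  [terminal]
3. n3.wid = 29  [29]
4. n4.lab = 24  [D.wid * -1 + 53]
5. n5.lim = 28  [B₀.lab + 4]
6. n6.lab = true  [terminal]
7. n5.mk = 23  [A.lim * 2 - 33]
8. n5.val = "wq"  ["wq"]
9. n5.ok = -2  [A.lim - 30]
10. n7.lab = 26  [A.mk + 3]
11. n8.lab = 9  [B₀.lab - 17]
12. n9.acc = "zq"  [terminal]
13. n8.env = "vm"  ["vm"]
14. n10.lim = 25  [B₀.lab - 1]
15. n11.acc = "xw"  [terminal]
16. n12.acc = "vx"  [terminal]
17. n10.mk = 29  [A.lim + 4]
18. n10.val = "vxy"  [c₁.acc ++ "y"]
19. n10.ok = 6  [A.lim - 19]
20. n13.lab = -7  [A.ok - 13]
21. n14.hot = false  [terminal]
22. n15.hot = false  [terminal]
23. n13.env = "nx"  ["nx"]
24. n7.env = "vxyvm"  [A.val ++ B₁.env]
25. n16.wid = 22  [B₀.lab * -2 + 70]
26. n17.lab = 27  [D.wid + 5]
27. n18.hot = false  [terminal]
28. n17.env = "ky"  ["ky"]
29. n19.cnt = "kn"  [terminal]
30. n20.idx = true  [terminal]
31. n16.acc = 12  [D.wid - 10]
32. n4.env = "vxyvmu"  [B₁.env ++ "u"]
33. n21.cnt = "rk"  [terminal]
34. n3.acc = 3  [len(B.env) - 3]
35. n0.idx = false  [not a.lab]
36. n0.wid = 28  [28]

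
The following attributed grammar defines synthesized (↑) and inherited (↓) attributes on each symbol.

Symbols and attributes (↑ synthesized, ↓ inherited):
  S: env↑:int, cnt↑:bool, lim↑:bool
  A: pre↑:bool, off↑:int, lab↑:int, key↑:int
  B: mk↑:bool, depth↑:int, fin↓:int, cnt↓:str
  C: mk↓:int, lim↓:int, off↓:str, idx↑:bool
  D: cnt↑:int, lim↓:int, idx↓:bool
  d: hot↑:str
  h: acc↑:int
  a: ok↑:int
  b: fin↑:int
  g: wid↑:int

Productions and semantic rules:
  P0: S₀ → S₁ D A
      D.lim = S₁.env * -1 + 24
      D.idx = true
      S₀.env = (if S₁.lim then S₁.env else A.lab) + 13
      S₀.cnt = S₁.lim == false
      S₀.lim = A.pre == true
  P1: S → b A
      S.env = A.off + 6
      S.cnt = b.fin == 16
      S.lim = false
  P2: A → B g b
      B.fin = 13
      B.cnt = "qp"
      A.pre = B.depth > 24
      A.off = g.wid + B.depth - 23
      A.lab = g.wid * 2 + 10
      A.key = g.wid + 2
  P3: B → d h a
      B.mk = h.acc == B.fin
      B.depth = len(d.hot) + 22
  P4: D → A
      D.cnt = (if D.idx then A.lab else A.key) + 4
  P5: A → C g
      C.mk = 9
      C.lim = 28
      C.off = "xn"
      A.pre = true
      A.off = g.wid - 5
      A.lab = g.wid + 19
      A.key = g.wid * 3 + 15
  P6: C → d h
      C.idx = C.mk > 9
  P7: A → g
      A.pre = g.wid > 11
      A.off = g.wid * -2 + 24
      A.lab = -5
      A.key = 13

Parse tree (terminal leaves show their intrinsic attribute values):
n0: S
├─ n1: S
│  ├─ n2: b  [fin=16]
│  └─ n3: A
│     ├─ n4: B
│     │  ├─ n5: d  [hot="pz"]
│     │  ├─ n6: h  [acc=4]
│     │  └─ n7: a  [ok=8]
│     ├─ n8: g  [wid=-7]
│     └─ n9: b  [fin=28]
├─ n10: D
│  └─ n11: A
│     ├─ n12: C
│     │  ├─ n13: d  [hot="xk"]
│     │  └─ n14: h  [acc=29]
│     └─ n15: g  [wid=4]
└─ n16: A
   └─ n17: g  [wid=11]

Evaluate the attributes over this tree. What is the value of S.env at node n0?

8

1. n2.fin = 16  [terminal]
2. n4.fin = 13  [13]
3. n4.cnt = "qp"  ["qp"]
4. n5.hot = "pz"  [terminal]
5. n6.acc = 4  [terminal]
6. n7.ok = 8  [terminal]
7. n4.mk = false  [h.acc == B.fin]
8. n4.depth = 24  [len(d.hot) + 22]
9. n8.wid = -7  [terminal]
10. n9.fin = 28  [terminal]
11. n3.pre = false  [B.depth > 24]
12. n3.off = -6  [g.wid + B.depth - 23]
13. n3.lab = -4  [g.wid * 2 + 10]
14. n3.key = -5  [g.wid + 2]
15. n1.env = 0  [A.off + 6]
16. n1.cnt = true  [b.fin == 16]
17. n1.lim = false  [false]
18. n10.lim = 24  [S₁.env * -1 + 24]
19. n10.idx = true  [true]
20. n12.mk = 9  [9]
21. n12.lim = 28  [28]
22. n12.off = "xn"  ["xn"]
23. n13.hot = "xk"  [terminal]
24. n14.acc = 29  [terminal]
25. n12.idx = false  [C.mk > 9]
26. n15.wid = 4  [terminal]
27. n11.pre = true  [true]
28. n11.off = -1  [g.wid - 5]
29. n11.lab = 23  [g.wid + 19]
30. n11.key = 27  [g.wid * 3 + 15]
31. n10.cnt = 27  [(if D.idx then A.lab else A.key) + 4]
32. n17.wid = 11  [terminal]
33. n16.pre = false  [g.wid > 11]
34. n16.off = 2  [g.wid * -2 + 24]
35. n16.lab = -5  [-5]
36. n16.key = 13  [13]
37. n0.env = 8  [(if S₁.lim then S₁.env else A.lab) + 13]
38. n0.cnt = true  [S₁.lim == false]
39. n0.lim = false  [A.pre == true]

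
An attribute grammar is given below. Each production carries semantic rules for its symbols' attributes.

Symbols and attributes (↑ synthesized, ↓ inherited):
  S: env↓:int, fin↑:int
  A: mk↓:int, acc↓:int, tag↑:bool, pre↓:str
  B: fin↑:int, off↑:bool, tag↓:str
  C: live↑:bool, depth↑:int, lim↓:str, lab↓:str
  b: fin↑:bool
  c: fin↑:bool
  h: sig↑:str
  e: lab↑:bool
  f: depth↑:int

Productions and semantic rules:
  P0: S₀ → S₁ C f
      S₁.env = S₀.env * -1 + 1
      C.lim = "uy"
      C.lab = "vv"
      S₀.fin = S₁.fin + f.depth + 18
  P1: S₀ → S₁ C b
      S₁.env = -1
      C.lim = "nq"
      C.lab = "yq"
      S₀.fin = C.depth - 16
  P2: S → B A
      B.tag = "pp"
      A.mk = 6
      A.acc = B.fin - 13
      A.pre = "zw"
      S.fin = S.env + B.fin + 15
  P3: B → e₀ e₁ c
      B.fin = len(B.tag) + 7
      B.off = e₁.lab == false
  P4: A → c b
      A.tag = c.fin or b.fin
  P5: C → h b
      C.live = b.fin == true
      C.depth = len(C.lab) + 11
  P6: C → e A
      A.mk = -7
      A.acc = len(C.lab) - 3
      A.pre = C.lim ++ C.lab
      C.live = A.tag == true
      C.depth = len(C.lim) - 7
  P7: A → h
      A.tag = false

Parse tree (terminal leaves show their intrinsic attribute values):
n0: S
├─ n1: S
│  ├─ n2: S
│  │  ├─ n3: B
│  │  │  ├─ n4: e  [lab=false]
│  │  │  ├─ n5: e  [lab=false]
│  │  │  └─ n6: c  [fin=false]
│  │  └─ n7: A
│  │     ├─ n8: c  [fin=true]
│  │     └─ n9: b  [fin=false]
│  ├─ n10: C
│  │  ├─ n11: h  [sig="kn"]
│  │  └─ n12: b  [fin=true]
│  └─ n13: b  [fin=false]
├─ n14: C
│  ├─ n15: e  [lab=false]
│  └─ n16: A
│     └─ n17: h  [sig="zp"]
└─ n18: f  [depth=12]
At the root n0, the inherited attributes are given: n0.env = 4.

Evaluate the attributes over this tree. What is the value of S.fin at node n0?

1. n0.env = 4  [given at root]
2. n1.env = -3  [S₀.env * -1 + 1]
3. n2.env = -1  [-1]
4. n3.tag = "pp"  ["pp"]
5. n4.lab = false  [terminal]
6. n5.lab = false  [terminal]
7. n6.fin = false  [terminal]
8. n3.fin = 9  [len(B.tag) + 7]
9. n3.off = true  [e₁.lab == false]
10. n7.mk = 6  [6]
11. n7.acc = -4  [B.fin - 13]
12. n7.pre = "zw"  ["zw"]
13. n8.fin = true  [terminal]
14. n9.fin = false  [terminal]
15. n7.tag = true  [c.fin or b.fin]
16. n2.fin = 23  [S.env + B.fin + 15]
17. n10.lim = "nq"  ["nq"]
18. n10.lab = "yq"  ["yq"]
19. n11.sig = "kn"  [terminal]
20. n12.fin = true  [terminal]
21. n10.live = true  [b.fin == true]
22. n10.depth = 13  [len(C.lab) + 11]
23. n13.fin = false  [terminal]
24. n1.fin = -3  [C.depth - 16]
25. n14.lim = "uy"  ["uy"]
26. n14.lab = "vv"  ["vv"]
27. n15.lab = false  [terminal]
28. n16.mk = -7  [-7]
29. n16.acc = -1  [len(C.lab) - 3]
30. n16.pre = "uyvv"  [C.lim ++ C.lab]
31. n17.sig = "zp"  [terminal]
32. n16.tag = false  [false]
33. n14.live = false  [A.tag == true]
34. n14.depth = -5  [len(C.lim) - 7]
35. n18.depth = 12  [terminal]
36. n0.fin = 27  [S₁.fin + f.depth + 18]

27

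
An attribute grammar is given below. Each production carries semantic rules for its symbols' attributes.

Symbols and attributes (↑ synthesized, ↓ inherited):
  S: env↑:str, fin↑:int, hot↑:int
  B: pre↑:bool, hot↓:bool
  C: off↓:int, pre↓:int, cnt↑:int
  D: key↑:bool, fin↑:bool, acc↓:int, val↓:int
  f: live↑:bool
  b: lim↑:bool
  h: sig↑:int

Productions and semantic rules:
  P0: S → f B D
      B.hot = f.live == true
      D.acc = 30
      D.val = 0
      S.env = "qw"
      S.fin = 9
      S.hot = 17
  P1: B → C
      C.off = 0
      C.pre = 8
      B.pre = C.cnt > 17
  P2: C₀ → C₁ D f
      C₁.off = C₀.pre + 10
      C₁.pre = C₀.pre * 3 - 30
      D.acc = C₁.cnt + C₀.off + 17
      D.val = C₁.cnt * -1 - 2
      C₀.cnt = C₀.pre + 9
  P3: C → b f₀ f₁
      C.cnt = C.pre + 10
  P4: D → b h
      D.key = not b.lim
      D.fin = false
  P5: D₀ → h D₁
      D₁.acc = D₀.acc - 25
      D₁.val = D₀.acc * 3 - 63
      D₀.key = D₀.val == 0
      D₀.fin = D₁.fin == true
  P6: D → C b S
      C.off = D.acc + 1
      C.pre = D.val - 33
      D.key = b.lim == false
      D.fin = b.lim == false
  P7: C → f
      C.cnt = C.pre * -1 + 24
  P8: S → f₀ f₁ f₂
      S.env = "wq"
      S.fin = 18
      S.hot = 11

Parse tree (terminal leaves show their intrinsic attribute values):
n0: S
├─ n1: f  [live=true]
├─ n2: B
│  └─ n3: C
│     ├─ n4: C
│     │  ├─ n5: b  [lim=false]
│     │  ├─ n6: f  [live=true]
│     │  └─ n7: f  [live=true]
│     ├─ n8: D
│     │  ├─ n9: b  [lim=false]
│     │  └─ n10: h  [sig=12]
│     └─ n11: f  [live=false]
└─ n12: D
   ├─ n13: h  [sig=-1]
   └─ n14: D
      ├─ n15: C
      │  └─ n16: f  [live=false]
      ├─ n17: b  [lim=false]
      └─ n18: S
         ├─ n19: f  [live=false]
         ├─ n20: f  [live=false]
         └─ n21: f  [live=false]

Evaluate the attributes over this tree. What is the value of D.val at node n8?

1. n1.live = true  [terminal]
2. n2.hot = true  [f.live == true]
3. n3.off = 0  [0]
4. n3.pre = 8  [8]
5. n4.off = 18  [C₀.pre + 10]
6. n4.pre = -6  [C₀.pre * 3 - 30]
7. n5.lim = false  [terminal]
8. n6.live = true  [terminal]
9. n7.live = true  [terminal]
10. n4.cnt = 4  [C.pre + 10]
11. n8.acc = 21  [C₁.cnt + C₀.off + 17]
12. n8.val = -6  [C₁.cnt * -1 - 2]
13. n9.lim = false  [terminal]
14. n10.sig = 12  [terminal]
15. n8.key = true  [not b.lim]
16. n8.fin = false  [false]
17. n11.live = false  [terminal]
18. n3.cnt = 17  [C₀.pre + 9]
19. n2.pre = false  [C.cnt > 17]
20. n12.acc = 30  [30]
21. n12.val = 0  [0]
22. n13.sig = -1  [terminal]
23. n14.acc = 5  [D₀.acc - 25]
24. n14.val = 27  [D₀.acc * 3 - 63]
25. n15.off = 6  [D.acc + 1]
26. n15.pre = -6  [D.val - 33]
27. n16.live = false  [terminal]
28. n15.cnt = 30  [C.pre * -1 + 24]
29. n17.lim = false  [terminal]
30. n19.live = false  [terminal]
31. n20.live = false  [terminal]
32. n21.live = false  [terminal]
33. n18.env = "wq"  ["wq"]
34. n18.fin = 18  [18]
35. n18.hot = 11  [11]
36. n14.key = true  [b.lim == false]
37. n14.fin = true  [b.lim == false]
38. n12.key = true  [D₀.val == 0]
39. n12.fin = true  [D₁.fin == true]
40. n0.env = "qw"  ["qw"]
41. n0.fin = 9  [9]
42. n0.hot = 17  [17]

-6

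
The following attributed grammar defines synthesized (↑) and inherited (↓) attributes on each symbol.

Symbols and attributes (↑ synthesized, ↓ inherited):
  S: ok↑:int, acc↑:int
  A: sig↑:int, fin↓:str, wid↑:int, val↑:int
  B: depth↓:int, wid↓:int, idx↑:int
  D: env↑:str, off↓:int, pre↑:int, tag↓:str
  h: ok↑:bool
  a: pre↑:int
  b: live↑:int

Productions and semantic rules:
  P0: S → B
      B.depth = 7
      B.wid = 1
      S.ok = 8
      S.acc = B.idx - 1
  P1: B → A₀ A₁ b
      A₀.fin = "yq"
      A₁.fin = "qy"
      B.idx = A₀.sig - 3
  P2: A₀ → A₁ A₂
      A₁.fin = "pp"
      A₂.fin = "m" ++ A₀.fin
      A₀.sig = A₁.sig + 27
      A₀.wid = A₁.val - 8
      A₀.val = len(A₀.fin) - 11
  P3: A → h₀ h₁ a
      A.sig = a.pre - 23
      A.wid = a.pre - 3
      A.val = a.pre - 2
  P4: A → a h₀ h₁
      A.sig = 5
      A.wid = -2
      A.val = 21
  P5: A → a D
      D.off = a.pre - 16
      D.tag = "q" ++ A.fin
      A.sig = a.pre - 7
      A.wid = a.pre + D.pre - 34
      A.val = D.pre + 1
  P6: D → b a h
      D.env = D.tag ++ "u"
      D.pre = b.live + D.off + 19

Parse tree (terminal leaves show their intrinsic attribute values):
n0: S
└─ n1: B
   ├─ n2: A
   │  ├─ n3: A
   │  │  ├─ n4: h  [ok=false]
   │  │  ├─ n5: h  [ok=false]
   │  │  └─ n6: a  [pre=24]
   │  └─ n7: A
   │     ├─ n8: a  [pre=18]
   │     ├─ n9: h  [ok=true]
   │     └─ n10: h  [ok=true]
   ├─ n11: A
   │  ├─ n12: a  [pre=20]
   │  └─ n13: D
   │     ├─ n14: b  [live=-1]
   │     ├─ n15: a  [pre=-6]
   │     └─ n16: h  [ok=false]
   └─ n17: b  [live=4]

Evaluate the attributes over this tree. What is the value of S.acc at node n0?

24

1. n1.depth = 7  [7]
2. n1.wid = 1  [1]
3. n2.fin = "yq"  ["yq"]
4. n3.fin = "pp"  ["pp"]
5. n4.ok = false  [terminal]
6. n5.ok = false  [terminal]
7. n6.pre = 24  [terminal]
8. n3.sig = 1  [a.pre - 23]
9. n3.wid = 21  [a.pre - 3]
10. n3.val = 22  [a.pre - 2]
11. n7.fin = "myq"  ["m" ++ A₀.fin]
12. n8.pre = 18  [terminal]
13. n9.ok = true  [terminal]
14. n10.ok = true  [terminal]
15. n7.sig = 5  [5]
16. n7.wid = -2  [-2]
17. n7.val = 21  [21]
18. n2.sig = 28  [A₁.sig + 27]
19. n2.wid = 14  [A₁.val - 8]
20. n2.val = -9  [len(A₀.fin) - 11]
21. n11.fin = "qy"  ["qy"]
22. n12.pre = 20  [terminal]
23. n13.off = 4  [a.pre - 16]
24. n13.tag = "qqy"  ["q" ++ A.fin]
25. n14.live = -1  [terminal]
26. n15.pre = -6  [terminal]
27. n16.ok = false  [terminal]
28. n13.env = "qqyu"  [D.tag ++ "u"]
29. n13.pre = 22  [b.live + D.off + 19]
30. n11.sig = 13  [a.pre - 7]
31. n11.wid = 8  [a.pre + D.pre - 34]
32. n11.val = 23  [D.pre + 1]
33. n17.live = 4  [terminal]
34. n1.idx = 25  [A₀.sig - 3]
35. n0.ok = 8  [8]
36. n0.acc = 24  [B.idx - 1]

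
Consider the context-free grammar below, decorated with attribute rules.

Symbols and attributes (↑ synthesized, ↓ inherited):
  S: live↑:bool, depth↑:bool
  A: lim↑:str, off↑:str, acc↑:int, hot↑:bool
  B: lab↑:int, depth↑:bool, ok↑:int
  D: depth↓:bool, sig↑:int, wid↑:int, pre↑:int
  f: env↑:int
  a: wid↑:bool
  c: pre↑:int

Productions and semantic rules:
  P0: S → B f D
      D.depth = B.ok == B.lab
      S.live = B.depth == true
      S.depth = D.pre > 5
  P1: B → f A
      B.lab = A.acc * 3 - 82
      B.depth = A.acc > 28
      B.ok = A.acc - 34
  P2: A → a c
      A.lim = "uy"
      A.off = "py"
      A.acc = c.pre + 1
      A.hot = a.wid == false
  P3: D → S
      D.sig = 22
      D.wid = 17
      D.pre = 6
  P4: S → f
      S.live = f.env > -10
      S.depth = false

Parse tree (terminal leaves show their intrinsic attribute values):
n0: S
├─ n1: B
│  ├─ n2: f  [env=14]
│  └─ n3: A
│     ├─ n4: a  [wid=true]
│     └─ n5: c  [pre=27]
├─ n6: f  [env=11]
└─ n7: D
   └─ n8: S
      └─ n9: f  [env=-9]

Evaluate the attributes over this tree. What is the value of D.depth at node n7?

false

1. n2.env = 14  [terminal]
2. n4.wid = true  [terminal]
3. n5.pre = 27  [terminal]
4. n3.lim = "uy"  ["uy"]
5. n3.off = "py"  ["py"]
6. n3.acc = 28  [c.pre + 1]
7. n3.hot = false  [a.wid == false]
8. n1.lab = 2  [A.acc * 3 - 82]
9. n1.depth = false  [A.acc > 28]
10. n1.ok = -6  [A.acc - 34]
11. n6.env = 11  [terminal]
12. n7.depth = false  [B.ok == B.lab]
13. n9.env = -9  [terminal]
14. n8.live = true  [f.env > -10]
15. n8.depth = false  [false]
16. n7.sig = 22  [22]
17. n7.wid = 17  [17]
18. n7.pre = 6  [6]
19. n0.live = false  [B.depth == true]
20. n0.depth = true  [D.pre > 5]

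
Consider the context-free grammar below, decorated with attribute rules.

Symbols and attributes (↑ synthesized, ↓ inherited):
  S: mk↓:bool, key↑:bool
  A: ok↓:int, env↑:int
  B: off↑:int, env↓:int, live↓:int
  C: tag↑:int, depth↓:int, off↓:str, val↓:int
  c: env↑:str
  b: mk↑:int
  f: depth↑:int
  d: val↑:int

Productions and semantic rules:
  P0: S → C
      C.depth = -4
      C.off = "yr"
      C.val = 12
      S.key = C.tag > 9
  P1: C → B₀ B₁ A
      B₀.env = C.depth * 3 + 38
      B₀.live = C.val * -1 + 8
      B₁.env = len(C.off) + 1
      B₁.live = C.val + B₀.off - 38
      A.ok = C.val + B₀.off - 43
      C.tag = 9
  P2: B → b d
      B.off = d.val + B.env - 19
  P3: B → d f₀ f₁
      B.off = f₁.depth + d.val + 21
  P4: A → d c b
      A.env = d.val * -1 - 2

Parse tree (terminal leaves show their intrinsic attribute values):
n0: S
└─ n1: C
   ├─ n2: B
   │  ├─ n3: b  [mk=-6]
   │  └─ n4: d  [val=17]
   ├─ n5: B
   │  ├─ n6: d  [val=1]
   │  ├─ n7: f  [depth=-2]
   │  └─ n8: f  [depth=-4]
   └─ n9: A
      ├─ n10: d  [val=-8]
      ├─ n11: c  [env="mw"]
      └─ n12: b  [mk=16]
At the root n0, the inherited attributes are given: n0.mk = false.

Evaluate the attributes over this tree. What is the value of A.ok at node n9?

-7

1. n0.mk = false  [given at root]
2. n1.depth = -4  [-4]
3. n1.off = "yr"  ["yr"]
4. n1.val = 12  [12]
5. n2.env = 26  [C.depth * 3 + 38]
6. n2.live = -4  [C.val * -1 + 8]
7. n3.mk = -6  [terminal]
8. n4.val = 17  [terminal]
9. n2.off = 24  [d.val + B.env - 19]
10. n5.env = 3  [len(C.off) + 1]
11. n5.live = -2  [C.val + B₀.off - 38]
12. n6.val = 1  [terminal]
13. n7.depth = -2  [terminal]
14. n8.depth = -4  [terminal]
15. n5.off = 18  [f₁.depth + d.val + 21]
16. n9.ok = -7  [C.val + B₀.off - 43]
17. n10.val = -8  [terminal]
18. n11.env = "mw"  [terminal]
19. n12.mk = 16  [terminal]
20. n9.env = 6  [d.val * -1 - 2]
21. n1.tag = 9  [9]
22. n0.key = false  [C.tag > 9]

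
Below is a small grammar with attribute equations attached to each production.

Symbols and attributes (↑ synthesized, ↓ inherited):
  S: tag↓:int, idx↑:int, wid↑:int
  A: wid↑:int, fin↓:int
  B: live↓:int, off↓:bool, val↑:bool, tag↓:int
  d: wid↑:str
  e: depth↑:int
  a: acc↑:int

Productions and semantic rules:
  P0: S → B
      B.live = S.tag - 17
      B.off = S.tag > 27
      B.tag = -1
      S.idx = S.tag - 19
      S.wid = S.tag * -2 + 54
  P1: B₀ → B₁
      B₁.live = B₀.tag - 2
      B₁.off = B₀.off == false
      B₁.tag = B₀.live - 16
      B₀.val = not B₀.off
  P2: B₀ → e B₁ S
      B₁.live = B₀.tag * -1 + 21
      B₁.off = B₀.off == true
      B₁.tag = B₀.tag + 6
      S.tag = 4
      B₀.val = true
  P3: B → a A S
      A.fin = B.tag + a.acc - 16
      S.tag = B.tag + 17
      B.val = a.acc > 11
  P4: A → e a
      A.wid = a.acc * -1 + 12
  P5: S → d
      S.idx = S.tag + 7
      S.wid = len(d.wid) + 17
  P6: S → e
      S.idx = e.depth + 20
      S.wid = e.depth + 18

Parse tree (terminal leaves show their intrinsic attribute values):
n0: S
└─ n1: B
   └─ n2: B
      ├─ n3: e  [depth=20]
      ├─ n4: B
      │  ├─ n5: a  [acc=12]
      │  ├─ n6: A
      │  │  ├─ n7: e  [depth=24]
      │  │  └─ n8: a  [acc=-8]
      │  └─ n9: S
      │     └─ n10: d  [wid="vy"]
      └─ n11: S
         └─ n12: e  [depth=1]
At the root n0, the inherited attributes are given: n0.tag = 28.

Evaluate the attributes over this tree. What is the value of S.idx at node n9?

25

1. n0.tag = 28  [given at root]
2. n1.live = 11  [S.tag - 17]
3. n1.off = true  [S.tag > 27]
4. n1.tag = -1  [-1]
5. n2.live = -3  [B₀.tag - 2]
6. n2.off = false  [B₀.off == false]
7. n2.tag = -5  [B₀.live - 16]
8. n3.depth = 20  [terminal]
9. n4.live = 26  [B₀.tag * -1 + 21]
10. n4.off = false  [B₀.off == true]
11. n4.tag = 1  [B₀.tag + 6]
12. n5.acc = 12  [terminal]
13. n6.fin = -3  [B.tag + a.acc - 16]
14. n7.depth = 24  [terminal]
15. n8.acc = -8  [terminal]
16. n6.wid = 20  [a.acc * -1 + 12]
17. n9.tag = 18  [B.tag + 17]
18. n10.wid = "vy"  [terminal]
19. n9.idx = 25  [S.tag + 7]
20. n9.wid = 19  [len(d.wid) + 17]
21. n4.val = true  [a.acc > 11]
22. n11.tag = 4  [4]
23. n12.depth = 1  [terminal]
24. n11.idx = 21  [e.depth + 20]
25. n11.wid = 19  [e.depth + 18]
26. n2.val = true  [true]
27. n1.val = false  [not B₀.off]
28. n0.idx = 9  [S.tag - 19]
29. n0.wid = -2  [S.tag * -2 + 54]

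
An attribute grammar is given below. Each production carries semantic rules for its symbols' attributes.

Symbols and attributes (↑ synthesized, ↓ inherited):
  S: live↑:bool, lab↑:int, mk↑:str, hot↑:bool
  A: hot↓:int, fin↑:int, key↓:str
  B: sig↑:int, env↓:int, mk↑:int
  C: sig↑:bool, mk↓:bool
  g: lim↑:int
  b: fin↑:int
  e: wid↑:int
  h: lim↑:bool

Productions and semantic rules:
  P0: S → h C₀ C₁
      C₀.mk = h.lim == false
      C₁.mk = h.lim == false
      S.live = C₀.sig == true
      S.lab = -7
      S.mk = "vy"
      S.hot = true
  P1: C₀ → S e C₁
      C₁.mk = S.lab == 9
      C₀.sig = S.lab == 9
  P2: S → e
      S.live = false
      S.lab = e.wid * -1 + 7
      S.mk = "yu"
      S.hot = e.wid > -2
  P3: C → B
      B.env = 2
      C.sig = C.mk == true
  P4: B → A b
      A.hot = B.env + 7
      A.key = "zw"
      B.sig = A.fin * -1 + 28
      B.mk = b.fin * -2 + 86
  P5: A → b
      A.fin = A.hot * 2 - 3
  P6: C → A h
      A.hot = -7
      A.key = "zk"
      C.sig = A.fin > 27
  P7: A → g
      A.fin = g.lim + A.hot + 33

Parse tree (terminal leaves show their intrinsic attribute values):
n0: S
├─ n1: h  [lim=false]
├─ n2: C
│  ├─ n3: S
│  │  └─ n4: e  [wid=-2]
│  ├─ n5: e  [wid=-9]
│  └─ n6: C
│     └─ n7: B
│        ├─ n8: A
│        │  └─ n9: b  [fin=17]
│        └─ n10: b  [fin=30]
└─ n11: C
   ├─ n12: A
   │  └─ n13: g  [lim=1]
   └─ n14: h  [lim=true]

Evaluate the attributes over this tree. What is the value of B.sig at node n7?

13

1. n1.lim = false  [terminal]
2. n2.mk = true  [h.lim == false]
3. n4.wid = -2  [terminal]
4. n3.live = false  [false]
5. n3.lab = 9  [e.wid * -1 + 7]
6. n3.mk = "yu"  ["yu"]
7. n3.hot = false  [e.wid > -2]
8. n5.wid = -9  [terminal]
9. n6.mk = true  [S.lab == 9]
10. n7.env = 2  [2]
11. n8.hot = 9  [B.env + 7]
12. n8.key = "zw"  ["zw"]
13. n9.fin = 17  [terminal]
14. n8.fin = 15  [A.hot * 2 - 3]
15. n10.fin = 30  [terminal]
16. n7.sig = 13  [A.fin * -1 + 28]
17. n7.mk = 26  [b.fin * -2 + 86]
18. n6.sig = true  [C.mk == true]
19. n2.sig = true  [S.lab == 9]
20. n11.mk = true  [h.lim == false]
21. n12.hot = -7  [-7]
22. n12.key = "zk"  ["zk"]
23. n13.lim = 1  [terminal]
24. n12.fin = 27  [g.lim + A.hot + 33]
25. n14.lim = true  [terminal]
26. n11.sig = false  [A.fin > 27]
27. n0.live = true  [C₀.sig == true]
28. n0.lab = -7  [-7]
29. n0.mk = "vy"  ["vy"]
30. n0.hot = true  [true]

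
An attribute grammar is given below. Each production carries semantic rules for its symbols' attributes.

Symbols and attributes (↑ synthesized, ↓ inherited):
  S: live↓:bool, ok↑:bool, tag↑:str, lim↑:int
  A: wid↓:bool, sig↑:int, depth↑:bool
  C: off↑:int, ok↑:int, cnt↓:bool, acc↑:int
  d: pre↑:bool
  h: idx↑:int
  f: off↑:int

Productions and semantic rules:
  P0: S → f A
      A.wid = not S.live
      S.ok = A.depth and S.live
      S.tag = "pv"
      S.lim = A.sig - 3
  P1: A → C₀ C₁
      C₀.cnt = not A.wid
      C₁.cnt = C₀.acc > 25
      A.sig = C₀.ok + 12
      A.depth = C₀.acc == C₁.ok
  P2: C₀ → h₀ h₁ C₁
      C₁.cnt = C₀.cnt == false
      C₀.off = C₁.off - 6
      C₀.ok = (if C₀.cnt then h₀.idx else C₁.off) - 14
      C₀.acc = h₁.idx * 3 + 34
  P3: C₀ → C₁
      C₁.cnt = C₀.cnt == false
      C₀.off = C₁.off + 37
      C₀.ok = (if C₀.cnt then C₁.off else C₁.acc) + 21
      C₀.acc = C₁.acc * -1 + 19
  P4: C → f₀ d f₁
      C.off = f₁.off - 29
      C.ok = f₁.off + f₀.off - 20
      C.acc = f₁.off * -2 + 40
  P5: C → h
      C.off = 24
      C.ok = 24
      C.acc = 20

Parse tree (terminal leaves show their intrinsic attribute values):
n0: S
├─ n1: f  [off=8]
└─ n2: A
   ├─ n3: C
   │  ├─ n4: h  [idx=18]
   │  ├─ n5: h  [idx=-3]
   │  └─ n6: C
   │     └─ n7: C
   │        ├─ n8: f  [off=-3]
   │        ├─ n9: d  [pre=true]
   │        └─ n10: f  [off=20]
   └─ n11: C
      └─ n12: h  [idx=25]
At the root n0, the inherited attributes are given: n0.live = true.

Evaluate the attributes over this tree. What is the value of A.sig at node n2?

16

1. n0.live = true  [given at root]
2. n1.off = 8  [terminal]
3. n2.wid = false  [not S.live]
4. n3.cnt = true  [not A.wid]
5. n4.idx = 18  [terminal]
6. n5.idx = -3  [terminal]
7. n6.cnt = false  [C₀.cnt == false]
8. n7.cnt = true  [C₀.cnt == false]
9. n8.off = -3  [terminal]
10. n9.pre = true  [terminal]
11. n10.off = 20  [terminal]
12. n7.off = -9  [f₁.off - 29]
13. n7.ok = -3  [f₁.off + f₀.off - 20]
14. n7.acc = 0  [f₁.off * -2 + 40]
15. n6.off = 28  [C₁.off + 37]
16. n6.ok = 21  [(if C₀.cnt then C₁.off else C₁.acc) + 21]
17. n6.acc = 19  [C₁.acc * -1 + 19]
18. n3.off = 22  [C₁.off - 6]
19. n3.ok = 4  [(if C₀.cnt then h₀.idx else C₁.off) - 14]
20. n3.acc = 25  [h₁.idx * 3 + 34]
21. n11.cnt = false  [C₀.acc > 25]
22. n12.idx = 25  [terminal]
23. n11.off = 24  [24]
24. n11.ok = 24  [24]
25. n11.acc = 20  [20]
26. n2.sig = 16  [C₀.ok + 12]
27. n2.depth = false  [C₀.acc == C₁.ok]
28. n0.ok = false  [A.depth and S.live]
29. n0.tag = "pv"  ["pv"]
30. n0.lim = 13  [A.sig - 3]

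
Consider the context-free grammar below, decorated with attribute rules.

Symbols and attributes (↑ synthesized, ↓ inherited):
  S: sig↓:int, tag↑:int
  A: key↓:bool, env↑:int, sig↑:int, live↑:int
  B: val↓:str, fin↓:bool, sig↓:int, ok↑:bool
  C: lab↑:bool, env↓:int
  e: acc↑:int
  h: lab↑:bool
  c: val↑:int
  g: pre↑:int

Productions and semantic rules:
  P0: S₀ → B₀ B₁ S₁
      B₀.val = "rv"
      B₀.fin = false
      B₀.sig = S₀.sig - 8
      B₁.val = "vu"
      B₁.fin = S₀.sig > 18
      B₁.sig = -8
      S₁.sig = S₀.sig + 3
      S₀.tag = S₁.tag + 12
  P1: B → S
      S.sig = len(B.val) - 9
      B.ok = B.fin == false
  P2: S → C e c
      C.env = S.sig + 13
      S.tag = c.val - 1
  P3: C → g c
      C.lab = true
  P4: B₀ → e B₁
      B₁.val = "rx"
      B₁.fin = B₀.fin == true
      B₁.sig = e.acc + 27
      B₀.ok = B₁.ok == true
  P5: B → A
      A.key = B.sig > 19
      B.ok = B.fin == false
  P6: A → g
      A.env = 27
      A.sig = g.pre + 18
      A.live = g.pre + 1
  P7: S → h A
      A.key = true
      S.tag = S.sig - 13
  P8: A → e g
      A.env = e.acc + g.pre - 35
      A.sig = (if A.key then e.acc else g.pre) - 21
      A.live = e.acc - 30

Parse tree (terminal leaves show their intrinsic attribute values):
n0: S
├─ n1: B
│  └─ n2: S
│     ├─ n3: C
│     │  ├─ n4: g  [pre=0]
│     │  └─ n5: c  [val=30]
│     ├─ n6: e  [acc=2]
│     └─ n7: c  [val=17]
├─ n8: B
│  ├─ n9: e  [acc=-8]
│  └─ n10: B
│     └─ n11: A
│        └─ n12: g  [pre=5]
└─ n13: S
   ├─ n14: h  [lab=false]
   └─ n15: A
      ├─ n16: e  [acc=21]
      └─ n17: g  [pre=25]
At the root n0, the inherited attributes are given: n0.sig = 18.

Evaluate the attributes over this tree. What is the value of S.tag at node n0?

20

1. n0.sig = 18  [given at root]
2. n1.val = "rv"  ["rv"]
3. n1.fin = false  [false]
4. n1.sig = 10  [S₀.sig - 8]
5. n2.sig = -7  [len(B.val) - 9]
6. n3.env = 6  [S.sig + 13]
7. n4.pre = 0  [terminal]
8. n5.val = 30  [terminal]
9. n3.lab = true  [true]
10. n6.acc = 2  [terminal]
11. n7.val = 17  [terminal]
12. n2.tag = 16  [c.val - 1]
13. n1.ok = true  [B.fin == false]
14. n8.val = "vu"  ["vu"]
15. n8.fin = false  [S₀.sig > 18]
16. n8.sig = -8  [-8]
17. n9.acc = -8  [terminal]
18. n10.val = "rx"  ["rx"]
19. n10.fin = false  [B₀.fin == true]
20. n10.sig = 19  [e.acc + 27]
21. n11.key = false  [B.sig > 19]
22. n12.pre = 5  [terminal]
23. n11.env = 27  [27]
24. n11.sig = 23  [g.pre + 18]
25. n11.live = 6  [g.pre + 1]
26. n10.ok = true  [B.fin == false]
27. n8.ok = true  [B₁.ok == true]
28. n13.sig = 21  [S₀.sig + 3]
29. n14.lab = false  [terminal]
30. n15.key = true  [true]
31. n16.acc = 21  [terminal]
32. n17.pre = 25  [terminal]
33. n15.env = 11  [e.acc + g.pre - 35]
34. n15.sig = 0  [(if A.key then e.acc else g.pre) - 21]
35. n15.live = -9  [e.acc - 30]
36. n13.tag = 8  [S.sig - 13]
37. n0.tag = 20  [S₁.tag + 12]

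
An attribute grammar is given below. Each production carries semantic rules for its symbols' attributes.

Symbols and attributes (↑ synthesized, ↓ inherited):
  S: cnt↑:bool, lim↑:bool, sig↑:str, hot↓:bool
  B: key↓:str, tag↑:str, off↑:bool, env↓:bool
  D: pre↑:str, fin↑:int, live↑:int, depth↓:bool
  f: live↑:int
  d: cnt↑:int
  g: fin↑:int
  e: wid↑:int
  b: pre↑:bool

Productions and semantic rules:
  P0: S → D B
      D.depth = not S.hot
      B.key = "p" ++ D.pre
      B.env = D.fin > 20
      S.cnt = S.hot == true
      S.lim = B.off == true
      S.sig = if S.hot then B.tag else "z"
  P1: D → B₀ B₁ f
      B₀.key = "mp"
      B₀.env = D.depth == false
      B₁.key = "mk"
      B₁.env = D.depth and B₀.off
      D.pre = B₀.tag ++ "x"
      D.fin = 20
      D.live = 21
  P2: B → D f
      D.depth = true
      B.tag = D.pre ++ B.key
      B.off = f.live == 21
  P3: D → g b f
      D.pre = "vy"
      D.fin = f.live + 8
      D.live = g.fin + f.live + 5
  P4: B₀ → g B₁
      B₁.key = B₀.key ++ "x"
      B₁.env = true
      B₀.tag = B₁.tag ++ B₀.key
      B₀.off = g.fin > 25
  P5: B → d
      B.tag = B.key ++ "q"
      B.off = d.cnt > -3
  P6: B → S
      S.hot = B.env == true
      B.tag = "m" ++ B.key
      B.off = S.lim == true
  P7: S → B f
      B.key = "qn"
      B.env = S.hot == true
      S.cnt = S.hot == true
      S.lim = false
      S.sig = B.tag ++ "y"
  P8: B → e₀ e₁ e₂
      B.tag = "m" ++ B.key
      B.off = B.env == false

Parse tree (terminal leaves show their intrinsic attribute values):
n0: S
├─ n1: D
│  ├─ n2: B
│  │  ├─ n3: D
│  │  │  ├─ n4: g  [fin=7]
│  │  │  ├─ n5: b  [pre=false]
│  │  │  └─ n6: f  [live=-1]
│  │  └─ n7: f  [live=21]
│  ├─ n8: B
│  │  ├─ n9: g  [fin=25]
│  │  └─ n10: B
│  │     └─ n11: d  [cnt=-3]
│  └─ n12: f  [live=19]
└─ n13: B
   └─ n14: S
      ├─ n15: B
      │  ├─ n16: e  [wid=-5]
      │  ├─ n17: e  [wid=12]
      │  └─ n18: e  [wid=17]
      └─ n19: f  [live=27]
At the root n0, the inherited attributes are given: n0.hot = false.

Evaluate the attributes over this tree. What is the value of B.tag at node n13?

1. n0.hot = false  [given at root]
2. n1.depth = true  [not S.hot]
3. n2.key = "mp"  ["mp"]
4. n2.env = false  [D.depth == false]
5. n3.depth = true  [true]
6. n4.fin = 7  [terminal]
7. n5.pre = false  [terminal]
8. n6.live = -1  [terminal]
9. n3.pre = "vy"  ["vy"]
10. n3.fin = 7  [f.live + 8]
11. n3.live = 11  [g.fin + f.live + 5]
12. n7.live = 21  [terminal]
13. n2.tag = "vymp"  [D.pre ++ B.key]
14. n2.off = true  [f.live == 21]
15. n8.key = "mk"  ["mk"]
16. n8.env = true  [D.depth and B₀.off]
17. n9.fin = 25  [terminal]
18. n10.key = "mkx"  [B₀.key ++ "x"]
19. n10.env = true  [true]
20. n11.cnt = -3  [terminal]
21. n10.tag = "mkxq"  [B.key ++ "q"]
22. n10.off = false  [d.cnt > -3]
23. n8.tag = "mkxqmk"  [B₁.tag ++ B₀.key]
24. n8.off = false  [g.fin > 25]
25. n12.live = 19  [terminal]
26. n1.pre = "vympx"  [B₀.tag ++ "x"]
27. n1.fin = 20  [20]
28. n1.live = 21  [21]
29. n13.key = "pvympx"  ["p" ++ D.pre]
30. n13.env = false  [D.fin > 20]
31. n14.hot = false  [B.env == true]
32. n15.key = "qn"  ["qn"]
33. n15.env = false  [S.hot == true]
34. n16.wid = -5  [terminal]
35. n17.wid = 12  [terminal]
36. n18.wid = 17  [terminal]
37. n15.tag = "mqn"  ["m" ++ B.key]
38. n15.off = true  [B.env == false]
39. n19.live = 27  [terminal]
40. n14.cnt = false  [S.hot == true]
41. n14.lim = false  [false]
42. n14.sig = "mqny"  [B.tag ++ "y"]
43. n13.tag = "mpvympx"  ["m" ++ B.key]
44. n13.off = false  [S.lim == true]
45. n0.cnt = false  [S.hot == true]
46. n0.lim = false  [B.off == true]
47. n0.sig = "z"  [if S.hot then B.tag else "z"]

"mpvympx"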